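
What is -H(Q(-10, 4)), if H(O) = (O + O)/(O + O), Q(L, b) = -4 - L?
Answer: -1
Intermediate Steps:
H(O) = 1 (H(O) = (2*O)/((2*O)) = (2*O)*(1/(2*O)) = 1)
-H(Q(-10, 4)) = -1*1 = -1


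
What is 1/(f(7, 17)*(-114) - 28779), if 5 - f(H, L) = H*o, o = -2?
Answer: -1/30945 ≈ -3.2315e-5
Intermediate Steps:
f(H, L) = 5 + 2*H (f(H, L) = 5 - H*(-2) = 5 - (-2)*H = 5 + 2*H)
1/(f(7, 17)*(-114) - 28779) = 1/((5 + 2*7)*(-114) - 28779) = 1/((5 + 14)*(-114) - 28779) = 1/(19*(-114) - 28779) = 1/(-2166 - 28779) = 1/(-30945) = -1/30945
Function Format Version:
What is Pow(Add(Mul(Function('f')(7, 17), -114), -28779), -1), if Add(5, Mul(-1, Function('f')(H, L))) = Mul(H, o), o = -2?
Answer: Rational(-1, 30945) ≈ -3.2315e-5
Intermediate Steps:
Function('f')(H, L) = Add(5, Mul(2, H)) (Function('f')(H, L) = Add(5, Mul(-1, Mul(H, -2))) = Add(5, Mul(-1, Mul(-2, H))) = Add(5, Mul(2, H)))
Pow(Add(Mul(Function('f')(7, 17), -114), -28779), -1) = Pow(Add(Mul(Add(5, Mul(2, 7)), -114), -28779), -1) = Pow(Add(Mul(Add(5, 14), -114), -28779), -1) = Pow(Add(Mul(19, -114), -28779), -1) = Pow(Add(-2166, -28779), -1) = Pow(-30945, -1) = Rational(-1, 30945)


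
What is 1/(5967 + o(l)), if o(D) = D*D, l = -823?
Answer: 1/683296 ≈ 1.4635e-6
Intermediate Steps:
o(D) = D**2
1/(5967 + o(l)) = 1/(5967 + (-823)**2) = 1/(5967 + 677329) = 1/683296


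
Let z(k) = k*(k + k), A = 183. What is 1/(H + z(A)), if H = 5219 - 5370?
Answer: 1/66827 ≈ 1.4964e-5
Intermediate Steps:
z(k) = 2*k² (z(k) = k*(2*k) = 2*k²)
H = -151
1/(H + z(A)) = 1/(-151 + 2*183²) = 1/(-151 + 2*33489) = 1/(-151 + 66978) = 1/66827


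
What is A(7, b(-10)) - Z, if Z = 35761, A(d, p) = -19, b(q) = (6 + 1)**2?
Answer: -35780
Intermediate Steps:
b(q) = 49 (b(q) = 7**2 = 49)
A(7, b(-10)) - Z = -19 - 1*35761 = -19 - 35761 = -35780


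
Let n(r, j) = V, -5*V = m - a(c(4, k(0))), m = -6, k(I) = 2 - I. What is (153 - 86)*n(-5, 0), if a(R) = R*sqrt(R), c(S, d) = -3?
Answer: 402/5 - 201*I*sqrt(3)/5 ≈ 80.4 - 69.628*I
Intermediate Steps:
a(R) = R**(3/2)
V = 6/5 - 3*I*sqrt(3)/5 (V = -(-6 - (-3)**(3/2))/5 = -(-6 - (-3)*I*sqrt(3))/5 = -(-6 + 3*I*sqrt(3))/5 = 6/5 - 3*I*sqrt(3)/5 ≈ 1.2 - 1.0392*I)
n(r, j) = 6/5 - 3*I*sqrt(3)/5
(153 - 86)*n(-5, 0) = (153 - 86)*(6/5 - 3*I*sqrt(3)/5) = 67*(6/5 - 3*I*sqrt(3)/5) = 402/5 - 201*I*sqrt(3)/5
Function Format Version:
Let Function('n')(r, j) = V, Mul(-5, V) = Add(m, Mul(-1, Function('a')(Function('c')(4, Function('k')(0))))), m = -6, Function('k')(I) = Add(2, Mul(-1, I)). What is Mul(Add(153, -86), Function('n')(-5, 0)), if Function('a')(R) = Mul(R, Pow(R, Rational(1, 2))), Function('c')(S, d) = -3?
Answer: Add(Rational(402, 5), Mul(Rational(-201, 5), I, Pow(3, Rational(1, 2)))) ≈ Add(80.400, Mul(-69.628, I))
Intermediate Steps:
Function('a')(R) = Pow(R, Rational(3, 2))
V = Add(Rational(6, 5), Mul(Rational(-3, 5), I, Pow(3, Rational(1, 2)))) (V = Mul(Rational(-1, 5), Add(-6, Mul(-1, Pow(-3, Rational(3, 2))))) = Mul(Rational(-1, 5), Add(-6, Mul(-1, Mul(-3, I, Pow(3, Rational(1, 2)))))) = Mul(Rational(-1, 5), Add(-6, Mul(3, I, Pow(3, Rational(1, 2))))) = Add(Rational(6, 5), Mul(Rational(-3, 5), I, Pow(3, Rational(1, 2)))) ≈ Add(1.2000, Mul(-1.0392, I)))
Function('n')(r, j) = Add(Rational(6, 5), Mul(Rational(-3, 5), I, Pow(3, Rational(1, 2))))
Mul(Add(153, -86), Function('n')(-5, 0)) = Mul(Add(153, -86), Add(Rational(6, 5), Mul(Rational(-3, 5), I, Pow(3, Rational(1, 2))))) = Mul(67, Add(Rational(6, 5), Mul(Rational(-3, 5), I, Pow(3, Rational(1, 2))))) = Add(Rational(402, 5), Mul(Rational(-201, 5), I, Pow(3, Rational(1, 2))))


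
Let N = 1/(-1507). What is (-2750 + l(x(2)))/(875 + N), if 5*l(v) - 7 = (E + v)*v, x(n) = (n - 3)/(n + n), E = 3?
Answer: -331387793/105489920 ≈ -3.1414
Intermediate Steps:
x(n) = (-3 + n)/(2*n) (x(n) = (-3 + n)/((2*n)) = (-3 + n)*(1/(2*n)) = (-3 + n)/(2*n))
l(v) = 7/5 + v*(3 + v)/5 (l(v) = 7/5 + ((3 + v)*v)/5 = 7/5 + (v*(3 + v))/5 = 7/5 + v*(3 + v)/5)
N = -1/1507 ≈ -0.00066357
(-2750 + l(x(2)))/(875 + N) = (-2750 + (7/5 + ((½)*(-3 + 2)/2)²/5 + 3*((½)*(-3 + 2)/2)/5))/(875 - 1/1507) = (-2750 + (7/5 + ((½)*(½)*(-1))²/5 + 3*((½)*(½)*(-1))/5))/(1318624/1507) = (-2750 + (7/5 + (-¼)²/5 + (⅗)*(-¼)))*(1507/1318624) = (-2750 + (7/5 + (⅕)*(1/16) - 3/20))*(1507/1318624) = (-2750 + (7/5 + 1/80 - 3/20))*(1507/1318624) = (-2750 + 101/80)*(1507/1318624) = -219899/80*1507/1318624 = -331387793/105489920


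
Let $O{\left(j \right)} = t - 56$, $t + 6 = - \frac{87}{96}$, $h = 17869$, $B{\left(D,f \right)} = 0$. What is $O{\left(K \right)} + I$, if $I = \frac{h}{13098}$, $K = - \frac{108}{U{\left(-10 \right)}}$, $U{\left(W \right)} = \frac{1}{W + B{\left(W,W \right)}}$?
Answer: $- \frac{12897233}{209568} \approx -61.542$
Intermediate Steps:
$U{\left(W \right)} = \frac{1}{W}$ ($U{\left(W \right)} = \frac{1}{W + 0} = \frac{1}{W}$)
$K = 1080$ ($K = - \frac{108}{\frac{1}{-10}} = - \frac{108}{- \frac{1}{10}} = \left(-108\right) \left(-10\right) = 1080$)
$t = - \frac{221}{32}$ ($t = -6 - \frac{87}{96} = -6 - \frac{29}{32} = - \frac{221}{32} \approx -6.9063$)
$O{\left(j \right)} = - \frac{2013}{32}$ ($O{\left(j \right)} = - \frac{221}{32} - 56 = - \frac{2013}{32}$)
$I = \frac{17869}{13098} \approx 1.3643$
$O{\left(K \right)} + I = - \frac{2013}{32} + \frac{17869}{13098} = - \frac{12897233}{209568}$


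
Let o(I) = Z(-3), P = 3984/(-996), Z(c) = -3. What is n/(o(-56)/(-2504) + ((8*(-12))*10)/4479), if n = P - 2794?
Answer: 10460244656/796801 ≈ 13128.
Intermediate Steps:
P = -4 (P = 3984*(-1/996) = -4)
o(I) = -3
n = -2798 (n = -4 - 2794 = -2798)
n/(o(-56)/(-2504) + ((8*(-12))*10)/4479) = -2798/(-3/(-2504) + ((8*(-12))*10)/4479) = -2798/(-3*(-1/2504) - 96*10*(1/4479)) = -2798/(3/2504 - 960*1/4479) = -2798/(3/2504 - 320/1493) = -2798/(-796801/3738472) = -2798*(-3738472/796801) = 10460244656/796801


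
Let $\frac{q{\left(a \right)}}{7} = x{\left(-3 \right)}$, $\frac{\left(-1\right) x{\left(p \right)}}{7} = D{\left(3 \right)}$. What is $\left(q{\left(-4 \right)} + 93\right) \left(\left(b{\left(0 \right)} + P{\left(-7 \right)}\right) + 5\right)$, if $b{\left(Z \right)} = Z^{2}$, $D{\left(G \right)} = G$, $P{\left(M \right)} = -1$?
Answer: $-216$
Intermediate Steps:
$x{\left(p \right)} = -21$ ($x{\left(p \right)} = \left(-7\right) 3 = -21$)
$q{\left(a \right)} = -147$ ($q{\left(a \right)} = 7 \left(-21\right) = -147$)
$\left(q{\left(-4 \right)} + 93\right) \left(\left(b{\left(0 \right)} + P{\left(-7 \right)}\right) + 5\right) = \left(-147 + 93\right) \left(\left(0^{2} - 1\right) + 5\right) = - 54 \left(\left(0 - 1\right) + 5\right) = - 54 \left(-1 + 5\right) = \left(-54\right) 4 = -216$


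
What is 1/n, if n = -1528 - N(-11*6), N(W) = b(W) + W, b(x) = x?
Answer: -1/1396 ≈ -0.00071633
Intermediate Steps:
N(W) = 2*W (N(W) = W + W = 2*W)
n = -1396 (n = -1528 - 2*(-11*6) = -1528 - 2*(-66) = -1528 - 1*(-132) = -1528 + 132 = -1396)
1/n = 1/(-1396) = -1/1396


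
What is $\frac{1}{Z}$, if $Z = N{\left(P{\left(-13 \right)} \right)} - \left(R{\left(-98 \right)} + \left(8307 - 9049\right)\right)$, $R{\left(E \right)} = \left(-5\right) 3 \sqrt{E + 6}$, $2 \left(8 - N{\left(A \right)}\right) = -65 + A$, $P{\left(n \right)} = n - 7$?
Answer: $\frac{634}{519005} - \frac{24 i \sqrt{23}}{519005} \approx 0.0012216 - 0.00022177 i$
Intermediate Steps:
$P{\left(n \right)} = -7 + n$
$N{\left(A \right)} = \frac{81}{2} - \frac{A}{2}$ ($N{\left(A \right)} = 8 - \frac{-65 + A}{2} = 8 - \left(- \frac{65}{2} + \frac{A}{2}\right) = \frac{81}{2} - \frac{A}{2}$)
$R{\left(E \right)} = - 15 \sqrt{6 + E}$
$Z = \frac{1585}{2} + 30 i \sqrt{23}$ ($Z = \left(\frac{81}{2} - \frac{-7 - 13}{2}\right) - \left(- 15 \sqrt{6 - 98} + \left(8307 - 9049\right)\right) = \left(\frac{81}{2} - -10\right) - \left(- 15 \sqrt{-92} + \left(8307 - 9049\right)\right) = \left(\frac{81}{2} + 10\right) - \left(- 15 \cdot 2 i \sqrt{23} - 742\right) = \frac{101}{2} - \left(- 30 i \sqrt{23} - 742\right) = \frac{101}{2} - \left(-742 - 30 i \sqrt{23}\right) = \frac{101}{2} + \left(742 + 30 i \sqrt{23}\right) = \frac{1585}{2} + 30 i \sqrt{23} \approx 792.5 + 143.88 i$)
$\frac{1}{Z} = \frac{1}{\frac{1585}{2} + 30 i \sqrt{23}}$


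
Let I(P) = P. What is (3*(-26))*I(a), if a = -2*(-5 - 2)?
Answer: -1092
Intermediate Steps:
a = 14 (a = -2*(-7) = 14)
(3*(-26))*I(a) = (3*(-26))*14 = -78*14 = -1092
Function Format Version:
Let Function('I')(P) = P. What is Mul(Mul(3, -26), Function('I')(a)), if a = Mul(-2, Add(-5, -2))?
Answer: -1092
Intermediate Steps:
a = 14 (a = Mul(-2, -7) = 14)
Mul(Mul(3, -26), Function('I')(a)) = Mul(Mul(3, -26), 14) = Mul(-78, 14) = -1092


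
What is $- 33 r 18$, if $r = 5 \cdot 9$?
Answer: $-26730$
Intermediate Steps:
$r = 45$
$- 33 r 18 = \left(-33\right) 45 \cdot 18 = \left(-1485\right) 18 = -26730$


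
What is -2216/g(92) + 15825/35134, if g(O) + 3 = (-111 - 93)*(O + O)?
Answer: 671911619/1318895226 ≈ 0.50945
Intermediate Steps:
g(O) = -3 - 408*O (g(O) = -3 + (-111 - 93)*(O + O) = -3 - 408*O)
-2216/g(92) + 15825/35134 = -2216/(-3 - 408*92) + 15825/35134 = -2216/(-3 - 37536) + 15825*(1/35134) = -2216/(-37539) + 15825/35134 = -2216*(-1/37539) + 15825/35134 = 2216/37539 + 15825/35134 = 671911619/1318895226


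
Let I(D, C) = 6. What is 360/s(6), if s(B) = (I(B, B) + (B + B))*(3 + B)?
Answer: 20/9 ≈ 2.2222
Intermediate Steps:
s(B) = (3 + B)*(6 + 2*B) (s(B) = (6 + (B + B))*(3 + B) = (6 + 2*B)*(3 + B) = (3 + B)*(6 + 2*B))
360/s(6) = 360/(18 + 2*6² + 12*6) = 360/(18 + 2*36 + 72) = 360/(18 + 72 + 72) = 360/162 = (1/162)*360 = 20/9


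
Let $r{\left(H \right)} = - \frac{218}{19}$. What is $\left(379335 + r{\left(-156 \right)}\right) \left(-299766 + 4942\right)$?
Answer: $- \frac{2124839907128}{19} \approx -1.1183 \cdot 10^{11}$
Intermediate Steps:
$r{\left(H \right)} = - \frac{218}{19}$ ($r{\left(H \right)} = \left(-218\right) \frac{1}{19} = - \frac{218}{19}$)
$\left(379335 + r{\left(-156 \right)}\right) \left(-299766 + 4942\right) = \left(379335 - \frac{218}{19}\right) \left(-299766 + 4942\right) = \frac{7207147}{19} \left(-294824\right) = - \frac{2124839907128}{19}$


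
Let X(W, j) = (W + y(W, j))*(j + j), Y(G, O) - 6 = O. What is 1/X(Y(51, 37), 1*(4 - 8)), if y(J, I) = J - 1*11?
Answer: -1/600 ≈ -0.0016667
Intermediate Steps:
Y(G, O) = 6 + O
y(J, I) = -11 + J (y(J, I) = J - 11 = -11 + J)
X(W, j) = 2*j*(-11 + 2*W) (X(W, j) = (W + (-11 + W))*(j + j) = (-11 + 2*W)*(2*j) = 2*j*(-11 + 2*W))
1/X(Y(51, 37), 1*(4 - 8)) = 1/(2*(1*(4 - 8))*(-11 + 2*(6 + 37))) = 1/(2*(1*(-4))*(-11 + 2*43)) = 1/(2*(-4)*(-11 + 86)) = 1/(2*(-4)*75) = 1/(-600) = -1/600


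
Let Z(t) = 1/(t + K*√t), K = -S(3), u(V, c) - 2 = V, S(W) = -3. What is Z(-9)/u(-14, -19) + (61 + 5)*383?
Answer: 5460049/216 + I/216 ≈ 25278.0 + 0.0046296*I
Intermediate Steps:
u(V, c) = 2 + V
K = 3 (K = -1*(-3) = 3)
Z(t) = 1/(t + 3*√t)
Z(-9)/u(-14, -19) + (61 + 5)*383 = 1/((-9 + 3*√(-9))*(2 - 14)) + (61 + 5)*383 = 1/(-9 + 3*(3*I)*(-12)) + 66*383 = -1/12/(-9 + 9*I) + 25278 = ((-9 - 9*I)/162)*(-1/12) + 25278 = -(-9 - 9*I)/1944 + 25278 = 25278 - (-9 - 9*I)/1944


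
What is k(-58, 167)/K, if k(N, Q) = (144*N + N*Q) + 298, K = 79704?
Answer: -4435/19926 ≈ -0.22257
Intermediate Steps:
k(N, Q) = 298 + 144*N + N*Q
k(-58, 167)/K = (298 + 144*(-58) - 58*167)/79704 = (298 - 8352 - 9686)*(1/79704) = -17740*1/79704 = -4435/19926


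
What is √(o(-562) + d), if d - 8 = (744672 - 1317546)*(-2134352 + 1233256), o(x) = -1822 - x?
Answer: 2*√129053617163 ≈ 7.1848e+5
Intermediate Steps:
d = 516214469912 (d = 8 + (744672 - 1317546)*(-2134352 + 1233256) = 8 - 572874*(-901096) = 8 + 516214469904 = 516214469912)
√(o(-562) + d) = √((-1822 - 1*(-562)) + 516214469912) = √((-1822 + 562) + 516214469912) = √(-1260 + 516214469912) = √516214468652 = 2*√129053617163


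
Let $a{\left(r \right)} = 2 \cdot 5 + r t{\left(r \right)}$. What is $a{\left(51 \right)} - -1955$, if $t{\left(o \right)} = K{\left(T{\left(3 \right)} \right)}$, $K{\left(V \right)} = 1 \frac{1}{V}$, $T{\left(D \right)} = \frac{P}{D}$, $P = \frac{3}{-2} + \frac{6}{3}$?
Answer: $2271$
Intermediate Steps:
$P = \frac{1}{2}$ ($P = 3 \left(- \frac{1}{2}\right) + 6 \cdot \frac{1}{3} = - \frac{3}{2} + 2 = \frac{1}{2} \approx 0.5$)
$T{\left(D \right)} = \frac{1}{2 D}$
$K{\left(V \right)} = \frac{1}{V}$
$t{\left(o \right)} = 6$ ($t{\left(o \right)} = \frac{1}{\frac{1}{2} \cdot \frac{1}{3}} = \frac{1}{\frac{1}{6}} = 6$)
$a{\left(r \right)} = 10 + 6 r$ ($a{\left(r \right)} = 2 \cdot 5 + r 6 = 10 + 6 r$)
$a{\left(51 \right)} - -1955 = \left(10 + 6 \cdot 51\right) - -1955 = \left(10 + 306\right) + 1955 = 316 + 1955 = 2271$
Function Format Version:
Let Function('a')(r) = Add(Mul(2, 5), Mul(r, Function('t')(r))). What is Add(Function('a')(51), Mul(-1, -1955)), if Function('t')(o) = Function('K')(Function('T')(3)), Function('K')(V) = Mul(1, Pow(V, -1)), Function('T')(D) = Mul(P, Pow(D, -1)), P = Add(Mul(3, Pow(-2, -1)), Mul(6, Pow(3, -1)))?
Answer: 2271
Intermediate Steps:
P = Rational(1, 2) (P = Add(Mul(3, Rational(-1, 2)), Mul(6, Rational(1, 3))) = Add(Rational(-3, 2), 2) = Rational(1, 2) ≈ 0.50000)
Function('T')(D) = Mul(Rational(1, 2), Pow(D, -1))
Function('K')(V) = Pow(V, -1)
Function('t')(o) = 6 (Function('t')(o) = Pow(Mul(Rational(1, 2), Pow(3, -1)), -1) = Pow(Mul(Rational(1, 2), Rational(1, 3)), -1) = Pow(Rational(1, 6), -1) = 6)
Function('a')(r) = Add(10, Mul(6, r)) (Function('a')(r) = Add(Mul(2, 5), Mul(r, 6)) = Add(10, Mul(6, r)))
Add(Function('a')(51), Mul(-1, -1955)) = Add(Add(10, Mul(6, 51)), Mul(-1, -1955)) = Add(Add(10, 306), 1955) = Add(316, 1955) = 2271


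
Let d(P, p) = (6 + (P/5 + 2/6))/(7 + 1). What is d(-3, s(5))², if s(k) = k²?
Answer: 1849/3600 ≈ 0.51361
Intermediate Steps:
d(P, p) = 19/24 + P/40 (d(P, p) = (6 + (P*(⅕) + 2*(⅙)))/8 = (6 + (P/5 + ⅓))*(⅛) = (6 + (⅓ + P/5))*(⅛) = (19/3 + P/5)*(⅛) = 19/24 + P/40)
d(-3, s(5))² = (19/24 + (1/40)*(-3))² = (19/24 - 3/40)² = (43/60)² = 1849/3600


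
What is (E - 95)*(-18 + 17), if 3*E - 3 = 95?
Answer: 187/3 ≈ 62.333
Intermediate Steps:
E = 98/3 (E = 1 + (1/3)*95 = 1 + 95/3 = 98/3 ≈ 32.667)
(E - 95)*(-18 + 17) = (98/3 - 95)*(-18 + 17) = -187/3*(-1) = 187/3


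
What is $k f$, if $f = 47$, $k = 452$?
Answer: $21244$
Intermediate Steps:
$k f = 452 \cdot 47 = 21244$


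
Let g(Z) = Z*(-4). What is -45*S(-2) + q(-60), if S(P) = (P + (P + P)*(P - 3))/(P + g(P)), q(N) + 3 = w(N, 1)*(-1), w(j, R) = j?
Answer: -78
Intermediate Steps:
g(Z) = -4*Z
q(N) = -3 - N (q(N) = -3 + N*(-1) = -3 - N)
S(P) = -(P + 2*P*(-3 + P))/(3*P) (S(P) = (P + (P + P)*(P - 3))/(P - 4*P) = (P + (2*P)*(-3 + P))/((-3*P)) = (P + 2*P*(-3 + P))*(-1/(3*P)) = -(P + 2*P*(-3 + P))/(3*P))
-45*S(-2) + q(-60) = -45*(5/3 - 2/3*(-2)) + (-3 - 1*(-60)) = -45*(5/3 + 4/3) + (-3 + 60) = -45*3 + 57 = -135 + 57 = -78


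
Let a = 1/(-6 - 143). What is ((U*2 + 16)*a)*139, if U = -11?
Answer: 834/149 ≈ 5.5973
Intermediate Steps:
a = -1/149 (a = 1/(-149) = -1/149 ≈ -0.0067114)
((U*2 + 16)*a)*139 = ((-11*2 + 16)*(-1/149))*139 = ((-22 + 16)*(-1/149))*139 = -6*(-1/149)*139 = (6/149)*139 = 834/149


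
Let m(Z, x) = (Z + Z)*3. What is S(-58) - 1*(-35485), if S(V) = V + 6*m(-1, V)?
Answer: 35391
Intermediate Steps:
m(Z, x) = 6*Z (m(Z, x) = (2*Z)*3 = 6*Z)
S(V) = -36 + V (S(V) = V + 6*(6*(-1)) = V + 6*(-6) = V - 36 = -36 + V)
S(-58) - 1*(-35485) = (-36 - 58) - 1*(-35485) = -94 + 35485 = 35391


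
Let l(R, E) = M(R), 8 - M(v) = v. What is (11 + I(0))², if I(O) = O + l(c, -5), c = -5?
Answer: 576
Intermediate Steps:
M(v) = 8 - v
l(R, E) = 8 - R
I(O) = 13 + O (I(O) = O + (8 - 1*(-5)) = O + (8 + 5) = O + 13 = 13 + O)
(11 + I(0))² = (11 + (13 + 0))² = (11 + 13)² = 24² = 576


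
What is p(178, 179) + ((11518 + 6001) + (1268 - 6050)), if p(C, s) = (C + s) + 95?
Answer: 13189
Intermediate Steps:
p(C, s) = 95 + C + s
p(178, 179) + ((11518 + 6001) + (1268 - 6050)) = (95 + 178 + 179) + ((11518 + 6001) + (1268 - 6050)) = 452 + (17519 - 4782) = 452 + 12737 = 13189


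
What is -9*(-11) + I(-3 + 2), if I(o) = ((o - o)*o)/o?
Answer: 99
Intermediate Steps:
I(o) = 0 (I(o) = (0*o)/o = 0/o = 0)
-9*(-11) + I(-3 + 2) = -9*(-11) + 0 = 99 + 0 = 99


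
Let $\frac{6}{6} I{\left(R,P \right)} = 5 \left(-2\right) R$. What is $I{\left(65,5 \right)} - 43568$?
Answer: $-44218$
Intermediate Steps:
$I{\left(R,P \right)} = - 10 R$ ($I{\left(R,P \right)} = 5 \left(-2\right) R = - 10 R$)
$I{\left(65,5 \right)} - 43568 = \left(-10\right) 65 - 43568 = -650 - 43568 = -44218$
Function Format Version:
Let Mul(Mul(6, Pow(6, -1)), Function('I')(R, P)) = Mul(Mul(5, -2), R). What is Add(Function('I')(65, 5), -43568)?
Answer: -44218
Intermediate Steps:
Function('I')(R, P) = Mul(-10, R) (Function('I')(R, P) = Mul(Mul(5, -2), R) = Mul(-10, R))
Add(Function('I')(65, 5), -43568) = Add(Mul(-10, 65), -43568) = Add(-650, -43568) = -44218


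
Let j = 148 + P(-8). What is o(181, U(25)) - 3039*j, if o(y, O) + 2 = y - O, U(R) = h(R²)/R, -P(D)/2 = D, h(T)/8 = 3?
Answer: -12455449/25 ≈ -4.9822e+5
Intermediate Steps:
h(T) = 24 (h(T) = 8*3 = 24)
P(D) = -2*D
j = 164 (j = 148 - 2*(-8) = 148 + 16 = 164)
U(R) = 24/R
o(y, O) = -2 + y - O (o(y, O) = -2 + (y - O) = -2 + y - O)
o(181, U(25)) - 3039*j = (-2 + 181 - 24/25) - 3039*164 = (-2 + 181 - 24/25) - 1*498396 = (-2 + 181 - 1*24/25) - 498396 = (-2 + 181 - 24/25) - 498396 = 4451/25 - 498396 = -12455449/25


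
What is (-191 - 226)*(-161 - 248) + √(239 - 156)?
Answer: 170553 + √83 ≈ 1.7056e+5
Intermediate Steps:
(-191 - 226)*(-161 - 248) + √(239 - 156) = -417*(-409) + √83 = 170553 + √83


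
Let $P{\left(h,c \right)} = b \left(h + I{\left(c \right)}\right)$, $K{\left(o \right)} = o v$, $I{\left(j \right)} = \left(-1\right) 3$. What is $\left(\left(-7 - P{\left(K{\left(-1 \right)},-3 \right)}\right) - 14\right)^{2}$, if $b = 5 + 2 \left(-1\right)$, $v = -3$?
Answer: $441$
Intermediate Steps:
$I{\left(j \right)} = -3$
$K{\left(o \right)} = - 3 o$ ($K{\left(o \right)} = o \left(-3\right) = - 3 o$)
$b = 3$ ($b = 5 - 2 = 3$)
$P{\left(h,c \right)} = -9 + 3 h$ ($P{\left(h,c \right)} = 3 \left(h - 3\right) = 3 \left(-3 + h\right) = -9 + 3 h$)
$\left(\left(-7 - P{\left(K{\left(-1 \right)},-3 \right)}\right) - 14\right)^{2} = \left(\left(-7 - \left(-9 + 3 \left(\left(-3\right) \left(-1\right)\right)\right)\right) - 14\right)^{2} = \left(\left(-7 - \left(-9 + 3 \cdot 3\right)\right) - 14\right)^{2} = \left(\left(-7 - \left(-9 + 9\right)\right) - 14\right)^{2} = \left(\left(-7 - 0\right) - 14\right)^{2} = \left(\left(-7 + 0\right) - 14\right)^{2} = \left(-7 - 14\right)^{2} = \left(-21\right)^{2} = 441$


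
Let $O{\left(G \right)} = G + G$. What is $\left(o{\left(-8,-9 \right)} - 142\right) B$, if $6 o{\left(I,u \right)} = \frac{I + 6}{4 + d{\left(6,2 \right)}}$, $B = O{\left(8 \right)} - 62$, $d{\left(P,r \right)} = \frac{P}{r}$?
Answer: $\frac{137218}{21} \approx 6534.2$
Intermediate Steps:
$O{\left(G \right)} = 2 G$
$B = -46$ ($B = 2 \cdot 8 - 62 = 16 - 62 = -46$)
$o{\left(I,u \right)} = \frac{1}{7} + \frac{I}{42}$ ($o{\left(I,u \right)} = \frac{\left(I + 6\right) \frac{1}{4 + \frac{6}{2}}}{6} = \frac{\left(6 + I\right) \frac{1}{4 + 6 \cdot \frac{1}{2}}}{6} = \frac{\left(6 + I\right) \frac{1}{4 + 3}}{6} = \frac{\left(6 + I\right) \frac{1}{7}}{6} = \frac{\frac{6}{7} + \frac{I}{7}}{6} = \frac{1}{7} + \frac{I}{42}$)
$\left(o{\left(-8,-9 \right)} - 142\right) B = \left(\left(\frac{1}{7} + \frac{1}{42} \left(-8\right)\right) - 142\right) \left(-46\right) = \left(\left(\frac{1}{7} - \frac{4}{21}\right) - 142\right) \left(-46\right) = \left(- \frac{1}{21} - 142\right) \left(-46\right) = \left(- \frac{2983}{21}\right) \left(-46\right) = \frac{137218}{21}$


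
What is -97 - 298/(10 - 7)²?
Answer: -1171/9 ≈ -130.11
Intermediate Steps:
-97 - 298/(10 - 7)² = -97 - 298/(3²) = -97 - 298/9 = -1171/9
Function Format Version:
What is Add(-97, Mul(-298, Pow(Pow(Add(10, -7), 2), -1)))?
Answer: Rational(-1171, 9) ≈ -130.11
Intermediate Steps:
Add(-97, Mul(-298, Pow(Pow(Add(10, -7), 2), -1))) = Add(-97, Mul(-298, Pow(Pow(3, 2), -1))) = Add(-97, Mul(-298, Pow(9, -1))) = Add(-97, Mul(-298, Rational(1, 9))) = Add(-97, Rational(-298, 9)) = Rational(-1171, 9)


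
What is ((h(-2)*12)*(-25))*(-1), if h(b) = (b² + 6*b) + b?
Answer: -3000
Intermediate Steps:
h(b) = b² + 7*b
((h(-2)*12)*(-25))*(-1) = ((-2*(7 - 2)*12)*(-25))*(-1) = ((-2*5*12)*(-25))*(-1) = (-10*12*(-25))*(-1) = -120*(-25)*(-1) = 3000*(-1) = -3000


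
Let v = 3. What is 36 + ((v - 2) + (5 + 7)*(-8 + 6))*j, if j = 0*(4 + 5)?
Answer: 36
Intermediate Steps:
j = 0 (j = 0*9 = 0)
36 + ((v - 2) + (5 + 7)*(-8 + 6))*j = 36 + ((3 - 2) + (5 + 7)*(-8 + 6))*0 = 36 + (1 + 12*(-2))*0 = 36 + (1 - 24)*0 = 36 - 23*0 = 36 + 0 = 36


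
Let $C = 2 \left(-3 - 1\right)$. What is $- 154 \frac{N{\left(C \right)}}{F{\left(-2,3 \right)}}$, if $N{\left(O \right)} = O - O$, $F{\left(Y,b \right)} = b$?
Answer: $0$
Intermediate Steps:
$C = -8$ ($C = 2 \left(-4\right) = -8$)
$N{\left(O \right)} = 0$
$- 154 \frac{N{\left(C \right)}}{F{\left(-2,3 \right)}} = - 154 \cdot \frac{0}{3} = - 154 \cdot 0 \cdot \frac{1}{3} = \left(-154\right) 0 = 0$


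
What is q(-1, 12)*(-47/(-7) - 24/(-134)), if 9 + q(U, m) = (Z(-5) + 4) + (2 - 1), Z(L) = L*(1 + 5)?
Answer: -109922/469 ≈ -234.38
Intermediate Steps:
Z(L) = 6*L (Z(L) = L*6 = 6*L)
q(U, m) = -34 (q(U, m) = -9 + ((6*(-5) + 4) + (2 - 1)) = -9 + ((-30 + 4) + 1) = -9 + (-26 + 1) = -9 - 25 = -34)
q(-1, 12)*(-47/(-7) - 24/(-134)) = -34*(-47/(-7) - 24/(-134)) = -34*(-47*(-⅐) - 24*(-1/134)) = -34*(47/7 + 12/67) = -34*3233/469 = -109922/469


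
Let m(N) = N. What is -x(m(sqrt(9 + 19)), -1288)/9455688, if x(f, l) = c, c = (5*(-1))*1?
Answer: 5/9455688 ≈ 5.2878e-7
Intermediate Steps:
c = -5 (c = -5*1 = -5)
x(f, l) = -5
-x(m(sqrt(9 + 19)), -1288)/9455688 = -1*(-5)/9455688 = 5*(1/9455688) = 5/9455688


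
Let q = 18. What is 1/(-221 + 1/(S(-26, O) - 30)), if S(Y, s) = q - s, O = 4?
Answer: -16/3537 ≈ -0.0045236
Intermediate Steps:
S(Y, s) = 18 - s
1/(-221 + 1/(S(-26, O) - 30)) = 1/(-221 + 1/((18 - 1*4) - 30)) = 1/(-221 + 1/((18 - 4) - 30)) = 1/(-221 + 1/(14 - 30)) = 1/(-221 + 1/(-16)) = 1/(-221 - 1/16) = 1/(-3537/16) = -16/3537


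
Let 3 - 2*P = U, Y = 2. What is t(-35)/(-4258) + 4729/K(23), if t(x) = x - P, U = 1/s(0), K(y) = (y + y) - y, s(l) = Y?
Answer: 80547663/391736 ≈ 205.62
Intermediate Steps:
s(l) = 2
K(y) = y (K(y) = 2*y - y = y)
U = 1/2 ≈ 0.50000
P = 5/4 (P = 3/2 - 1/2*1/2 = 3/2 - 1/4 = 5/4 ≈ 1.2500)
t(x) = -5/4 + x (t(x) = x - 1*5/4 = x - 5/4 = -5/4 + x)
t(-35)/(-4258) + 4729/K(23) = (-5/4 - 35)/(-4258) + 4729/23 = -145/4*(-1/4258) + 4729*(1/23) = 145/17032 + 4729/23 = 80547663/391736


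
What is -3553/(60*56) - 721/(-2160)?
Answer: -21883/30240 ≈ -0.72364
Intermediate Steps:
-3553/(60*56) - 721/(-2160) = -3553/3360 - 721*(-1/2160) = -3553*1/3360 + 721/2160 = -3553/3360 + 721/2160 = -21883/30240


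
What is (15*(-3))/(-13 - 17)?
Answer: 3/2 ≈ 1.5000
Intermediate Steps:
(15*(-3))/(-13 - 17) = -45/(-30) = -45*(-1/30) = 3/2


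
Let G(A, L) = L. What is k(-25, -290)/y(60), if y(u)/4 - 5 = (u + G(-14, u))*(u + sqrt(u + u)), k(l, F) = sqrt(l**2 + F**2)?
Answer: -12*sqrt(101670)/2007361 + 1441*sqrt(3389)/8029444 ≈ 0.0085414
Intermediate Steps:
k(l, F) = sqrt(F**2 + l**2)
y(u) = 20 + 8*u*(u + sqrt(2)*sqrt(u)) (y(u) = 20 + 4*((u + u)*(u + sqrt(u + u))) = 20 + 4*((2*u)*(u + sqrt(2*u))) = 20 + 4*((2*u)*(u + sqrt(2)*sqrt(u))) = 20 + 4*(2*u*(u + sqrt(2)*sqrt(u))) = 20 + 8*u*(u + sqrt(2)*sqrt(u)))
k(-25, -290)/y(60) = sqrt((-290)**2 + (-25)**2)/(20 + 8*60**2 + 8*sqrt(2)*60**(3/2)) = sqrt(84100 + 625)/(20 + 8*3600 + 8*sqrt(2)*(120*sqrt(15))) = sqrt(84725)/(20 + 28800 + 960*sqrt(30)) = (5*sqrt(3389))/(28820 + 960*sqrt(30)) = 5*sqrt(3389)/(28820 + 960*sqrt(30))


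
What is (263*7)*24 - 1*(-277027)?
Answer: 321211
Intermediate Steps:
(263*7)*24 - 1*(-277027) = 1841*24 + 277027 = 44184 + 277027 = 321211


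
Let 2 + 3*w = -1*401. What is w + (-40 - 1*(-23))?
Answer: -454/3 ≈ -151.33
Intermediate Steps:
w = -403/3 (w = -⅔ + (-1*401)/3 = -⅔ + (⅓)*(-401) = -⅔ - 401/3 = -403/3 ≈ -134.33)
w + (-40 - 1*(-23)) = -403/3 + (-40 - 1*(-23)) = -403/3 + (-40 + 23) = -403/3 - 17 = -454/3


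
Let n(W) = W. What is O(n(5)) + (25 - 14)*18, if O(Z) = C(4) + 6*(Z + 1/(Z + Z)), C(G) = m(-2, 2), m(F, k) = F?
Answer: 1133/5 ≈ 226.60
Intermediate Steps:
C(G) = -2
O(Z) = -2 + 3/Z + 6*Z (O(Z) = -2 + 6*(Z + 1/(Z + Z)) = -2 + 6*(Z + 1/(2*Z)) = -2 + (3/Z + 6*Z) = -2 + 3/Z + 6*Z)
O(n(5)) + (25 - 14)*18 = (-2 + 3/5 + 6*5) + (25 - 14)*18 = (-2 + 3*(⅕) + 30) + 11*18 = (-2 + ⅗ + 30) + 198 = 143/5 + 198 = 1133/5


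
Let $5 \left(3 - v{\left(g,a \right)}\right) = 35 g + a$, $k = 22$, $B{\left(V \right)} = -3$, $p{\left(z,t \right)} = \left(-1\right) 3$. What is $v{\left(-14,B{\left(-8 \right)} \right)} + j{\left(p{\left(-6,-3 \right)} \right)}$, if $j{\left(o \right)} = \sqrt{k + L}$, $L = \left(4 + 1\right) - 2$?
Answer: $\frac{533}{5} \approx 106.6$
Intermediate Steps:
$p{\left(z,t \right)} = -3$
$v{\left(g,a \right)} = 3 - 7 g - \frac{a}{5}$ ($v{\left(g,a \right)} = 3 - \frac{35 g + a}{5} = 3 - \frac{a + 35 g}{5} = 3 - \left(7 g + \frac{a}{5}\right) = 3 - 7 g - \frac{a}{5}$)
$L = 3$ ($L = 5 - 2 = 3$)
$j{\left(o \right)} = 5$ ($j{\left(o \right)} = \sqrt{22 + 3} = \sqrt{25} = 5$)
$v{\left(-14,B{\left(-8 \right)} \right)} + j{\left(p{\left(-6,-3 \right)} \right)} = \left(3 - -98 - - \frac{3}{5}\right) + 5 = \left(3 + 98 + \frac{3}{5}\right) + 5 = \frac{508}{5} + 5 = \frac{533}{5}$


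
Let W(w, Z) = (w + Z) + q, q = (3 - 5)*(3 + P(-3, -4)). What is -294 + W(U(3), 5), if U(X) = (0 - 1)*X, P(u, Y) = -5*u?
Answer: -328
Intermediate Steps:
U(X) = -X
q = -36 (q = (3 - 5)*(3 - 5*(-3)) = -2*(3 + 15) = -2*18 = -36)
W(w, Z) = -36 + Z + w (W(w, Z) = (w + Z) - 36 = (Z + w) - 36 = -36 + Z + w)
-294 + W(U(3), 5) = -294 + (-36 + 5 - 1*3) = -294 + (-36 + 5 - 3) = -294 - 34 = -328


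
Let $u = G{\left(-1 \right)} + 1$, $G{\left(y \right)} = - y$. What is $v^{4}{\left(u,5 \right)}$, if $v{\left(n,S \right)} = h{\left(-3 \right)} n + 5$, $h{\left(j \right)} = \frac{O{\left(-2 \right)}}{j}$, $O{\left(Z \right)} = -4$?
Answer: $\frac{279841}{81} \approx 3454.8$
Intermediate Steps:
$u = 2$ ($u = \left(-1\right) \left(-1\right) + 1 = 1 + 1 = 2$)
$h{\left(j \right)} = - \frac{4}{j}$
$v{\left(n,S \right)} = 5 + \frac{4 n}{3}$ ($v{\left(n,S \right)} = - \frac{4}{-3} n + 5 = \left(-4\right) \left(- \frac{1}{3}\right) n + 5 = \frac{4 n}{3} + 5 = 5 + \frac{4 n}{3}$)
$v^{4}{\left(u,5 \right)} = \left(5 + \frac{4}{3} \cdot 2\right)^{4} = \left(5 + \frac{8}{3}\right)^{4} = \left(\frac{23}{3}\right)^{4} = \frac{279841}{81}$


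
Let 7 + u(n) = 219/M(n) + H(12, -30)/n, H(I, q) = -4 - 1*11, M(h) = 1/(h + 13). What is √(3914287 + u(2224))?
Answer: 3*√151276834867/556 ≈ 2098.6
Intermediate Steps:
M(h) = 1/(13 + h)
H(I, q) = -15 (H(I, q) = -4 - 11 = -15)
u(n) = 2840 - 15/n + 219*n (u(n) = -7 + (219/(1/(13 + n)) - 15/n) = -7 + (219*(13 + n) - 15/n) = -7 + ((2847 + 219*n) - 15/n) = -7 + (2847 - 15/n + 219*n) = 2840 - 15/n + 219*n)
√(3914287 + u(2224)) = √(3914287 + (2840 - 15/2224 + 219*2224)) = √(3914287 + (2840 - 15*1/2224 + 487056)) = √(3914287 + (2840 - 15/2224 + 487056)) = √(3914287 + 1089528689/2224) = √(9794902977/2224) = 3*√151276834867/556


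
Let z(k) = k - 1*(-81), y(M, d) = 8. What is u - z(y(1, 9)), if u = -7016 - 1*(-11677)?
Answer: 4572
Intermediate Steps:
z(k) = 81 + k (z(k) = k + 81 = 81 + k)
u = 4661 (u = -7016 + 11677 = 4661)
u - z(y(1, 9)) = 4661 - (81 + 8) = 4661 - 1*89 = 4661 - 89 = 4572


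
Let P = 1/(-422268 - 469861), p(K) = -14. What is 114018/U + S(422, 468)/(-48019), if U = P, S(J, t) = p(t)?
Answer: -4884433343978104/48019 ≈ -1.0172e+11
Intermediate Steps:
S(J, t) = -14
P = -1/892129 (P = 1/(-892129) = -1/892129 ≈ -1.1209e-6)
U = -1/892129 ≈ -1.1209e-6
114018/U + S(422, 468)/(-48019) = 114018/(-1/892129) - 14/(-48019) = 114018*(-892129) - 14*(-1/48019) = -101718764322 + 14/48019 = -4884433343978104/48019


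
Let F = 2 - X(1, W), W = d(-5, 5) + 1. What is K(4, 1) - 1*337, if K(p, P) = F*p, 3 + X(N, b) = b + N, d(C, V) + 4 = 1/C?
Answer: -1541/5 ≈ -308.20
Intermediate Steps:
d(C, V) = -4 + 1/C
W = -16/5 (W = (-4 + 1/(-5)) + 1 = (-4 - 1/5) + 1 = -21/5 + 1 = -16/5 ≈ -3.2000)
X(N, b) = -3 + N + b (X(N, b) = -3 + (b + N) = -3 + (N + b) = -3 + N + b)
F = 36/5 (F = 2 - (-3 + 1 - 16/5) = 2 - 1*(-26/5) = 2 + 26/5 = 36/5 ≈ 7.2000)
K(p, P) = 36*p/5
K(4, 1) - 1*337 = (36/5)*4 - 1*337 = 144/5 - 337 = -1541/5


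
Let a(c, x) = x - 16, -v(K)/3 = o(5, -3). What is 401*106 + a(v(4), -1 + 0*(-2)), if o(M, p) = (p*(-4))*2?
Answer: 42489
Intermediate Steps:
o(M, p) = -8*p (o(M, p) = -4*p*2 = -8*p)
v(K) = -72 (v(K) = -(-24)*(-3) = -3*24 = -72)
a(c, x) = -16 + x
401*106 + a(v(4), -1 + 0*(-2)) = 401*106 + (-16 + (-1 + 0*(-2))) = 42506 + (-16 + (-1 + 0)) = 42506 + (-16 - 1) = 42506 - 17 = 42489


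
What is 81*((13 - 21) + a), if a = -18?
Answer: -2106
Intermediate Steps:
81*((13 - 21) + a) = 81*((13 - 21) - 18) = 81*(-8 - 18) = 81*(-26) = -2106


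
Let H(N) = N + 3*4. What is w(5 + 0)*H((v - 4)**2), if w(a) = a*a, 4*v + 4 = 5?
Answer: 10425/16 ≈ 651.56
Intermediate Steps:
v = 1/4 (v = -1 + (1/4)*5 = -1 + 5/4 = 1/4 ≈ 0.25000)
H(N) = 12 + N (H(N) = N + 12 = 12 + N)
w(a) = a**2
w(5 + 0)*H((v - 4)**2) = (5 + 0)**2*(12 + (1/4 - 4)**2) = 5**2*(12 + (-15/4)**2) = 25*(12 + 225/16) = 25*(417/16) = 10425/16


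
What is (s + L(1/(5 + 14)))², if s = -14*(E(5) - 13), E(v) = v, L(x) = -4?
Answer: 11664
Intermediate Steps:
s = 112 (s = -14*(5 - 13) = -14*(-8) = 112)
(s + L(1/(5 + 14)))² = (112 - 4)² = 108² = 11664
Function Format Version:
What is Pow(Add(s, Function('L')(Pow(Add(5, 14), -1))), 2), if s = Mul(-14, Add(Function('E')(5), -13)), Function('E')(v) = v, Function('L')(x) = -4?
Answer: 11664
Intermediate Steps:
s = 112 (s = Mul(-14, Add(5, -13)) = Mul(-14, -8) = 112)
Pow(Add(s, Function('L')(Pow(Add(5, 14), -1))), 2) = Pow(Add(112, -4), 2) = Pow(108, 2) = 11664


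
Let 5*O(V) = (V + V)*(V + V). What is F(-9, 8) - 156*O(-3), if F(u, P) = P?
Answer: -5576/5 ≈ -1115.2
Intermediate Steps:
O(V) = 4*V**2/5 (O(V) = ((V + V)*(V + V))/5 = ((2*V)*(2*V))/5 = (4*V**2)/5 = 4*V**2/5)
F(-9, 8) - 156*O(-3) = 8 - 624*(-3)**2/5 = 8 - 624*9/5 = 8 - 156*36/5 = 8 - 5616/5 = -5576/5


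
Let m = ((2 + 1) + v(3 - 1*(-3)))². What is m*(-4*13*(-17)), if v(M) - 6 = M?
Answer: 198900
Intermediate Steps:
v(M) = 6 + M
m = 225 (m = ((2 + 1) + (6 + (3 - 1*(-3))))² = (3 + (6 + (3 + 3)))² = (3 + (6 + 6))² = (3 + 12)² = 15² = 225)
m*(-4*13*(-17)) = 225*(-4*13*(-17)) = 225*(-52*(-17)) = 225*884 = 198900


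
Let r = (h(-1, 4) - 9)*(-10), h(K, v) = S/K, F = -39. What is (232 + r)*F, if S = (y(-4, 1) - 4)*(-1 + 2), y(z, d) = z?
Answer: -9438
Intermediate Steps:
S = -8 (S = (-4 - 4)*(-1 + 2) = -8*1 = -8)
h(K, v) = -8/K
r = 10 (r = (-8/(-1) - 9)*(-10) = (-8*(-1) - 9)*(-10) = (8 - 9)*(-10) = -1*(-10) = 10)
(232 + r)*F = (232 + 10)*(-39) = 242*(-39) = -9438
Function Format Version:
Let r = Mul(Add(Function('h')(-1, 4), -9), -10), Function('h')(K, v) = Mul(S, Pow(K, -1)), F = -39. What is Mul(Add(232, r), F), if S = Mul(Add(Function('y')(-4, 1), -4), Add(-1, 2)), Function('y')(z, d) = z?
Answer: -9438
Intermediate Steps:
S = -8 (S = Mul(Add(-4, -4), Add(-1, 2)) = Mul(-8, 1) = -8)
Function('h')(K, v) = Mul(-8, Pow(K, -1))
r = 10 (r = Mul(Add(Mul(-8, Pow(-1, -1)), -9), -10) = Mul(Add(Mul(-8, -1), -9), -10) = Mul(Add(8, -9), -10) = Mul(-1, -10) = 10)
Mul(Add(232, r), F) = Mul(Add(232, 10), -39) = Mul(242, -39) = -9438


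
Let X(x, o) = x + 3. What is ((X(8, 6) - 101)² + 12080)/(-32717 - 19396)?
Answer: -20180/52113 ≈ -0.38724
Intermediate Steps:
X(x, o) = 3 + x
((X(8, 6) - 101)² + 12080)/(-32717 - 19396) = (((3 + 8) - 101)² + 12080)/(-32717 - 19396) = ((11 - 101)² + 12080)/(-52113) = ((-90)² + 12080)*(-1/52113) = (8100 + 12080)*(-1/52113) = 20180*(-1/52113) = -20180/52113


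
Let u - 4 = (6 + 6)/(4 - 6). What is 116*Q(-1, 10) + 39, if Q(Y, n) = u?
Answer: -193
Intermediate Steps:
u = -2 (u = 4 + (6 + 6)/(4 - 6) = 4 + 12/(-2) = 4 + 12*(-½) = 4 - 6 = -2)
Q(Y, n) = -2
116*Q(-1, 10) + 39 = 116*(-2) + 39 = -232 + 39 = -193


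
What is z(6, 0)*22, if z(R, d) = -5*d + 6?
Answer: 132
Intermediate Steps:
z(R, d) = 6 - 5*d
z(6, 0)*22 = (6 - 5*0)*22 = (6 + 0)*22 = 6*22 = 132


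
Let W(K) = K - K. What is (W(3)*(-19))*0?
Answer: 0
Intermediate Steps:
W(K) = 0
(W(3)*(-19))*0 = (0*(-19))*0 = 0*0 = 0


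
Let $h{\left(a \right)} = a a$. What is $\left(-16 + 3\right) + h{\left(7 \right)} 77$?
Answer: $3760$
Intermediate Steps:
$h{\left(a \right)} = a^{2}$
$\left(-16 + 3\right) + h{\left(7 \right)} 77 = \left(-16 + 3\right) + 7^{2} \cdot 77 = -13 + 49 \cdot 77 = -13 + 3773 = 3760$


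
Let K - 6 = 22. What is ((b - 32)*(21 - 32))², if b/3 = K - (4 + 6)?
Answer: 58564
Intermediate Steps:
K = 28 (K = 6 + 22 = 28)
b = 54 (b = 3*(28 - (4 + 6)) = 3*(28 - 1*10) = 3*(28 - 10) = 3*18 = 54)
((b - 32)*(21 - 32))² = ((54 - 32)*(21 - 32))² = (22*(-11))² = (-242)² = 58564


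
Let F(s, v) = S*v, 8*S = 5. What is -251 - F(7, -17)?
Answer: -1923/8 ≈ -240.38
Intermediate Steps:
S = 5/8 (S = (1/8)*5 = 5/8 ≈ 0.62500)
F(s, v) = 5*v/8
-251 - F(7, -17) = -251 - 5*(-17)/8 = -251 - 1*(-85/8) = -251 + 85/8 = -1923/8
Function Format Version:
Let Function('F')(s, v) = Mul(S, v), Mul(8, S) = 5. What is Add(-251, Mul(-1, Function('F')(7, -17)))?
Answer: Rational(-1923, 8) ≈ -240.38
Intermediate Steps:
S = Rational(5, 8) (S = Mul(Rational(1, 8), 5) = Rational(5, 8) ≈ 0.62500)
Function('F')(s, v) = Mul(Rational(5, 8), v)
Add(-251, Mul(-1, Function('F')(7, -17))) = Add(-251, Mul(-1, Mul(Rational(5, 8), -17))) = Add(-251, Mul(-1, Rational(-85, 8))) = Add(-251, Rational(85, 8)) = Rational(-1923, 8)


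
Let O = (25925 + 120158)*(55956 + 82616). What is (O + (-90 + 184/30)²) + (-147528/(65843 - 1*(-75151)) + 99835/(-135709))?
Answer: 230555408882965076173/11389377825 ≈ 2.0243e+10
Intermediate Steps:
O = 20243013476 (O = 146083*138572 = 20243013476)
(O + (-90 + 184/30)²) + (-147528/(65843 - 1*(-75151)) + 99835/(-135709)) = (20243013476 + (-90 + 184/30)²) + (-147528/(65843 - 1*(-75151)) + 99835/(-135709)) = (20243013476 + (-90 + 184*(1/30))²) + (-147528/(65843 + 75151) + 99835*(-1/135709)) = (20243013476 + (-90 + 92/15)²) + (-147528/140994 - 99835/135709) = (20243013476 + (-1258/15)²) + (-147528*1/140994 - 99835/135709) = (20243013476 + 1582564/225) + (-2732/2611 - 99835/135709) = 4554679614664/225 - 90203739/50619457 = 230555408882965076173/11389377825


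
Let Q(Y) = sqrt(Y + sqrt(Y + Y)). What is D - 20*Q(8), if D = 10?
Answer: 10 - 40*sqrt(3) ≈ -59.282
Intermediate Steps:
Q(Y) = sqrt(Y + sqrt(2)*sqrt(Y)) (Q(Y) = sqrt(Y + sqrt(2*Y)) = sqrt(Y + sqrt(2)*sqrt(Y)))
D - 20*Q(8) = 10 - 20*sqrt(8 + sqrt(2)*sqrt(8)) = 10 - 20*sqrt(8 + sqrt(2)*(2*sqrt(2))) = 10 - 20*sqrt(8 + 4) = 10 - 40*sqrt(3)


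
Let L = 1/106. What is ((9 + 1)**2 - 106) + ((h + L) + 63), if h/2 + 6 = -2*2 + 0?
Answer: 3923/106 ≈ 37.009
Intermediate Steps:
L = 1/106 ≈ 0.0094340
h = -20 (h = -12 + 2*(-2*2 + 0) = -12 + 2*(-4 + 0) = -12 + 2*(-4) = -12 - 8 = -20)
((9 + 1)**2 - 106) + ((h + L) + 63) = ((9 + 1)**2 - 106) + ((-20 + 1/106) + 63) = (10**2 - 106) + (-2119/106 + 63) = (100 - 106) + 4559/106 = -6 + 4559/106 = 3923/106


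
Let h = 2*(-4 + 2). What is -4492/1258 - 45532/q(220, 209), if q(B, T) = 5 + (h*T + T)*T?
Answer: -132835860/41211451 ≈ -3.2233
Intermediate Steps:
h = -4 (h = 2*(-2) = -4)
q(B, T) = 5 - 3*T**2 (q(B, T) = 5 + (-4*T + T)*T = 5 + (-3*T)*T = 5 - 3*T**2)
-4492/1258 - 45532/q(220, 209) = -4492/1258 - 45532/(5 - 3*209**2) = -4492*1/1258 - 45532/(5 - 3*43681) = -2246/629 - 45532/(5 - 131043) = -2246/629 - 45532/(-131038) = -2246/629 - 45532*(-1/131038) = -2246/629 + 22766/65519 = -132835860/41211451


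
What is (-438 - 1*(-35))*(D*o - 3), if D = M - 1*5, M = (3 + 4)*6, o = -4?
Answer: 60853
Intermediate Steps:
M = 42 (M = 7*6 = 42)
D = 37 (D = 42 - 1*5 = 42 - 5 = 37)
(-438 - 1*(-35))*(D*o - 3) = (-438 - 1*(-35))*(37*(-4) - 3) = (-438 + 35)*(-148 - 3) = -403*(-151) = 60853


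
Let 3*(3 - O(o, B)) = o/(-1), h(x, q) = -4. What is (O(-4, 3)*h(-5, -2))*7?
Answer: -140/3 ≈ -46.667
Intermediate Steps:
O(o, B) = 3 + o/3 (O(o, B) = 3 - o/(3*(-1)) = 3 - o*(-1)/3 = 3 - (-1)*o/3 = 3 + o/3)
(O(-4, 3)*h(-5, -2))*7 = ((3 + (⅓)*(-4))*(-4))*7 = ((3 - 4/3)*(-4))*7 = ((5/3)*(-4))*7 = -20/3*7 = -140/3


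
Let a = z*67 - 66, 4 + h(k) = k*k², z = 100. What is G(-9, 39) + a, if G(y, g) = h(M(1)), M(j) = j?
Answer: 6631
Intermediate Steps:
h(k) = -4 + k³ (h(k) = -4 + k*k² = -4 + k³)
G(y, g) = -3 (G(y, g) = -4 + 1³ = -4 + 1 = -3)
a = 6634 (a = 100*67 - 66 = 6700 - 66 = 6634)
G(-9, 39) + a = -3 + 6634 = 6631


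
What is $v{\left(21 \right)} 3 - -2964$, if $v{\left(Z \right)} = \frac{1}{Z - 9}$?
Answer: $\frac{11857}{4} \approx 2964.3$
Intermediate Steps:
$v{\left(Z \right)} = \frac{1}{-9 + Z}$
$v{\left(21 \right)} 3 - -2964 = \frac{1}{-9 + 21} \cdot 3 - -2964 = \frac{1}{12} \cdot 3 + 2964 = \frac{1}{4} + 2964 = \frac{11857}{4}$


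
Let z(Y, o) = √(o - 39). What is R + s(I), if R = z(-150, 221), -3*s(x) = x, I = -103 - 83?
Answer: 62 + √182 ≈ 75.491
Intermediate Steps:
z(Y, o) = √(-39 + o)
I = -186
s(x) = -x/3
R = √182 (R = √(-39 + 221) = √182 ≈ 13.491)
R + s(I) = √182 - ⅓*(-186) = √182 + 62 = 62 + √182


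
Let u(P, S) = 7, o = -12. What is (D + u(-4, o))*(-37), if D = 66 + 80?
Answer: -5661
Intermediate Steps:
D = 146
(D + u(-4, o))*(-37) = (146 + 7)*(-37) = 153*(-37) = -5661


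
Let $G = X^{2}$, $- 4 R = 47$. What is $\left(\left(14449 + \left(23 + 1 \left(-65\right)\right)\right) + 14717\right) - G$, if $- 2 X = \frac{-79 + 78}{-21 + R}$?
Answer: $\frac{499796960}{17161} \approx 29124.0$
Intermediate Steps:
$R = - \frac{47}{4}$ ($R = \left(- \frac{1}{4}\right) 47 = - \frac{47}{4} \approx -11.75$)
$X = - \frac{2}{131}$ ($X = - \frac{\left(-79 + 78\right) \frac{1}{-21 - \frac{47}{4}}}{2} = - \frac{\left(-1\right) \frac{1}{- \frac{131}{4}}}{2} = - \frac{\left(-1\right) \left(- \frac{4}{131}\right)}{2} = \left(- \frac{1}{2}\right) \frac{4}{131} = - \frac{2}{131} \approx -0.015267$)
$G = \frac{4}{17161}$ ($G = \left(- \frac{2}{131}\right)^{2} = \frac{4}{17161} \approx 0.00023309$)
$\left(\left(14449 + \left(23 + 1 \left(-65\right)\right)\right) + 14717\right) - G = \left(\left(14449 + \left(23 + 1 \left(-65\right)\right)\right) + 14717\right) - \frac{4}{17161} = \left(\left(14449 + \left(23 - 65\right)\right) + 14717\right) - \frac{4}{17161} = \left(\left(14449 - 42\right) + 14717\right) - \frac{4}{17161} = \left(14407 + 14717\right) - \frac{4}{17161} = 29124 - \frac{4}{17161} = \frac{499796960}{17161}$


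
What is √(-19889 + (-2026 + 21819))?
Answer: 4*I*√6 ≈ 9.798*I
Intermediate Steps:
√(-19889 + (-2026 + 21819)) = √(-19889 + 19793) = √(-96) = 4*I*√6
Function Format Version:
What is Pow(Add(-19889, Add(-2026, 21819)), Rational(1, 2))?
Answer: Mul(4, I, Pow(6, Rational(1, 2))) ≈ Mul(9.7980, I)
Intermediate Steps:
Pow(Add(-19889, Add(-2026, 21819)), Rational(1, 2)) = Pow(Add(-19889, 19793), Rational(1, 2)) = Pow(-96, Rational(1, 2)) = Mul(4, I, Pow(6, Rational(1, 2)))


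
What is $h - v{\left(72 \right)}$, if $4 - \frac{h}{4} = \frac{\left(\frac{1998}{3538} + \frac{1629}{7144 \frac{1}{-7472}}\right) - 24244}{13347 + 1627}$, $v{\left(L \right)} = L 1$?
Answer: $- \frac{580352554874}{11827341179} \approx -49.069$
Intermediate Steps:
$v{\left(L \right)} = L$
$h = \frac{271216010014}{11827341179}$ ($h = 16 - 4 \frac{\left(\frac{1998}{3538} + \frac{1629}{7144 \frac{1}{-7472}}\right) - 24244}{13347 + 1627} = 16 - 4 \frac{\left(1998 \cdot \frac{1}{3538} + \frac{1629}{7144 \left(- \frac{1}{7472}\right)}\right) - 24244}{14974} = 16 - 4 \left(\left(\frac{999}{1769} + \frac{1629}{- \frac{893}{934}}\right) - 24244\right) \frac{1}{14974} = 16 - 4 \left(\left(\frac{999}{1769} + 1629 \left(- \frac{934}{893}\right)\right) - 24244\right) \frac{1}{14974} = 16 - 4 \left(\left(\frac{999}{1769} - \frac{1521486}{893}\right) - 24244\right) \frac{1}{14974} = 16 - 4 \left(- \frac{2690616627}{1579717} - 24244\right) \frac{1}{14974} = 16 - 4 \left(\left(- \frac{40989275575}{1579717}\right) \frac{1}{14974}\right) = 16 - - \frac{81978551150}{11827341179} = 16 + \frac{81978551150}{11827341179} = \frac{271216010014}{11827341179} \approx 22.931$)
$h - v{\left(72 \right)} = \frac{271216010014}{11827341179} - 72 = - \frac{580352554874}{11827341179}$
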